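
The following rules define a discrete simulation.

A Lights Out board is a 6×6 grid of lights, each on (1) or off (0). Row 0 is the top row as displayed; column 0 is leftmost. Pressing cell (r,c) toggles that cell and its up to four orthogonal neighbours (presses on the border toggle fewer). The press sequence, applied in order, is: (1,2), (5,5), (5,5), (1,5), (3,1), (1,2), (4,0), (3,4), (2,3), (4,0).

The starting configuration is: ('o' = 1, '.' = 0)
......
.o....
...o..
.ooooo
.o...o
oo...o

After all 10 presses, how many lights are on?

step 0: ......
.o....
...o..
.ooooo
.o...o
oo...o
step 1: ..o...
..oo..
..oo..
.ooooo
.o...o
oo...o
step 2: ..o...
..oo..
..oo..
.ooooo
.o....
oo..o.
step 3: ..o...
..oo..
..oo..
.ooooo
.o...o
oo...o
step 4: ..o..o
..oooo
..oo.o
.ooooo
.o...o
oo...o
step 5: ..o..o
..oooo
.ooo.o
o..ooo
.....o
oo...o
step 6: .....o
.o..oo
.o.o.o
o..ooo
.....o
oo...o
step 7: .....o
.o..oo
.o.o.o
...ooo
oo...o
.o...o
step 8: .....o
.o..oo
.o.ooo
......
oo..oo
.o...o
step 9: .....o
.o.ooo
.oo..o
...o..
oo..oo
.o...o
step 10: .....o
.o.ooo
.oo..o
o..o..
....oo
oo...o

15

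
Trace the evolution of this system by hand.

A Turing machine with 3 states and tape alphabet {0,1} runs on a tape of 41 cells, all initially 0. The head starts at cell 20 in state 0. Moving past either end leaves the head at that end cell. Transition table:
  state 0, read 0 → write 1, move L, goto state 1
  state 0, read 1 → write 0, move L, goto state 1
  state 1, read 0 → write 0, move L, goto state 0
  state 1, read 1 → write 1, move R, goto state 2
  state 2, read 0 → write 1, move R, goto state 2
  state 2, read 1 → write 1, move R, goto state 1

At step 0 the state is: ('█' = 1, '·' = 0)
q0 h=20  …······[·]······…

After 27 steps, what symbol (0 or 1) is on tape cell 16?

step 0: q0 h=20  …······[·]······…
step 1: q1 h=19  …······[·]█·····…
step 2: q0 h=18  …······[·]·█····…
step 3: q1 h=17  …······[·]█·█···…
step 4: q0 h=16  …······[·]·█·█··…
step 5: q1 h=15  …······[·]█·█·█·…
step 6: q0 h=14  …······[·]·█·█·█…
step 7: q1 h=13  …······[·]█·█·█·…
step 8: q0 h=12  …······[·]·█·█·█…
step 9: q1 h=11  …······[·]█·█·█·…
step 10: q0 h=10  …······[·]·█·█·█…
step 11: q1 h= 9  …······[·]█·█·█·…
step 12: q0 h= 8  …······[·]·█·█·█…
step 13: q1 h= 7  …······[·]█·█·█·…
step 14: q0 h= 6  |······[·]·█·█·█…
step 15: q1 h= 5  |·····[·]█·█·█·…
step 16: q0 h= 4  |····[·]·█·█·█…
step 17: q1 h= 3  |···[·]█·█·█·…
step 18: q0 h= 2  |··[·]·█·█·█…
step 19: q1 h= 1  |·[·]█·█·█·…
step 20: q0 h= 0  |[·]·█·█·█…
step 21: q1 h= 0  |[█]·█·█·█…
step 22: q2 h= 1  |█[·]█·█·█·…
step 23: q2 h= 2  |██[█]·█·█·█…
step 24: q1 h= 3  |███[·]█·█·█·…
step 25: q0 h= 2  |██[█]·█·█·█…
step 26: q1 h= 1  |█[█]··█·█·…
step 27: q2 h= 2  |██[·]·█·█·█…

1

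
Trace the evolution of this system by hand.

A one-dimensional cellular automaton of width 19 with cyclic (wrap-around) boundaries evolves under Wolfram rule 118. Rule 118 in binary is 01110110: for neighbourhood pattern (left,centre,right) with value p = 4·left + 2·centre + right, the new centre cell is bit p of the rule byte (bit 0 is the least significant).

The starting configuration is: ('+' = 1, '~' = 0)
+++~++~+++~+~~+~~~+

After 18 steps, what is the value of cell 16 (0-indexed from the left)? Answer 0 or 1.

0

step 0: +++~++~+++~+~~+~~~+
step 1: ~~++~++~~+++++++~+~
step 2: ~+~++~+++~~~~~~++++
step 3: +++~++~~++~~~~+~~~+
step 4: ~~++~+++~++~~+++~+~
step 5: ~+~++~~++~+++~~++++
step 6: +++~+++~++~~+++~~~+
step 7: ~~++~~++~+++~~++~+~
step 8: ~+~+++~++~~+++~++++
step 9: +++~~++~+++~~++~~~+
step 10: ~~+++~++~~+++~++~+~
step 11: ~+~~++~+++~~++~++++
step 12: ++++~++~~+++~++~~~+
step 13: ~~~++~+++~~++~++~+~
step 14: ~~+~++~~+++~++~++++
step 15: ++++~+++~~++~++~~~+
step 16: ~~~++~~+++~++~++~+~
step 17: ~~+~+++~~++~++~++++
step 18: ++++~~+++~++~++~~~+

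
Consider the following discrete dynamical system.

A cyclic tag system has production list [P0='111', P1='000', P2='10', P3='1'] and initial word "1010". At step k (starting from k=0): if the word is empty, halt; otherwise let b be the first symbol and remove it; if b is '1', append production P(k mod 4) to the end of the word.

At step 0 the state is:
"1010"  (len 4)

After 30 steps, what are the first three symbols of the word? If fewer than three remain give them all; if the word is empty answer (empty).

step 0: "1010"  (len 4)
step 1: "010111"  (len 6)
step 2: "10111"  (len 5)
step 3: "011110"  (len 6)
step 4: "11110"  (len 5)
step 5: "1110111"  (len 7)
step 6: "110111000"  (len 9)
step 7: "1011100010"  (len 10)
step 8: "0111000101"  (len 10)
step 9: "111000101"  (len 9)
step 10: "11000101000"  (len 11)
step 11: "100010100010"  (len 12)
step 12: "000101000101"  (len 12)
step 13: "00101000101"  (len 11)
step 14: "0101000101"  (len 10)
step 15: "101000101"  (len 9)
step 16: "010001011"  (len 9)
step 17: "10001011"  (len 8)
step 18: "0001011000"  (len 10)
step 19: "001011000"  (len 9)
step 20: "01011000"  (len 8)
step 21: "1011000"  (len 7)
step 22: "011000000"  (len 9)
step 23: "11000000"  (len 8)
step 24: "10000001"  (len 8)
step 25: "0000001111"  (len 10)
step 26: "000001111"  (len 9)
step 27: "00001111"  (len 8)
step 28: "0001111"  (len 7)
step 29: "001111"  (len 6)
step 30: "01111"  (len 5)

011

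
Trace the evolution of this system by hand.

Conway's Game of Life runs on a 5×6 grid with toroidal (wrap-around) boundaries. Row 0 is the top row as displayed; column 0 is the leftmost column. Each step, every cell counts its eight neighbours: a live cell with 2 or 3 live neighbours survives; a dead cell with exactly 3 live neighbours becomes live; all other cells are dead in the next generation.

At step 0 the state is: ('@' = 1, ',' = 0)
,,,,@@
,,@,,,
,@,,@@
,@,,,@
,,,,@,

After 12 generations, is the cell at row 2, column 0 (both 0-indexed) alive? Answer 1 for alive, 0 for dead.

1

t=0: ,,,,@@
,,@,,,
,@,,@@
,@,,,@
,,,,@,
t=1: ,,,@@@
@,,@,,
,@@,@@
,,,,,@
@,,,@,
t=2: @,,@,,
@@,,,,
,@@@@@
,@,@,,
@,,@,,
t=3: @,@,,@
,,,,,,
,,,@@@
,@,,,@
@@,@@,
t=4: @,@@@@
@,,@,,
@,,,@@
,@,,,,
,,,@@,
t=5: @@@,,,
,,@,,,
@@,,@@
@,,@,,
@@,,,,
t=6: @,@,,,
,,@@,,
@@@@@@
,,@,@,
,,,,,@
t=7: ,@@@,,
,,,,,,
@,,,,@
,,@,,,
,@,@,@
t=8: @@,@@,
@@@,,,
,,,,,,
,@@,@@
@@,@@,
t=9: ,,,,@,
@,@@,@
,,,@,@
,@@,@@
,,,,,,
t=10: ,,,@@@
@,@@,@
,,,,,,
@,@@@@
,,,@@@
t=11: ,,,,,,
@,@@,@
,,,,,,
@,@,,,
,,,,,,
t=12: ,,,,,,
,,,,,,
@,@@,@
,,,,,,
,,,,,,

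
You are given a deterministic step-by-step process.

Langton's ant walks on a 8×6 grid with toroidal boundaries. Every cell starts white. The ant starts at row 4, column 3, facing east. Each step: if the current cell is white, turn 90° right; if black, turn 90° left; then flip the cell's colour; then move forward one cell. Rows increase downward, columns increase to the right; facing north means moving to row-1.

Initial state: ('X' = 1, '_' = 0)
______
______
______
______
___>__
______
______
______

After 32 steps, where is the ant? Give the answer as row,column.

k=0  ______
______
______
______
___>__
______
______
______
k=1  ______
______
______
______
___X__
___v__
______
______
k=2  ______
______
______
______
___X__
__<X__
______
______
k=3  ______
______
______
______
__^X__
__XX__
______
______
k=4  ______
______
______
______
__X>__
__XX__
______
______
k=5  ______
______
______
___^__
__X___
__XX__
______
______
k=6  ______
______
______
___X>_
__X___
__XX__
______
______
k=7  ______
______
______
___XX_
__X_v_
__XX__
______
______
k=8  ______
______
______
___XX_
__X<X_
__XX__
______
______
k=9  ______
______
______
___^X_
__XXX_
__XX__
______
______
k=10  ______
______
______
__<_X_
__XXX_
__XX__
______
______
k=11  ______
______
__^___
__X_X_
__XXX_
__XX__
______
______
k=12  ______
______
__X>__
__X_X_
__XXX_
__XX__
______
______
k=13  ______
______
__XX__
__XvX_
__XXX_
__XX__
______
______
k=14  ______
______
__XX__
__<XX_
__XXX_
__XX__
______
______
k=15  ______
______
__XX__
___XX_
__vXX_
__XX__
______
______
k=16  ______
______
__XX__
___XX_
___>X_
__XX__
______
______
k=17  ______
______
__XX__
___^X_
____X_
__XX__
______
______
k=18  ______
______
__XX__
__<_X_
____X_
__XX__
______
______
k=19  ______
______
__^X__
__X_X_
____X_
__XX__
______
______
k=20  ______
______
_<_X__
__X_X_
____X_
__XX__
______
______
k=21  ______
_^____
_X_X__
__X_X_
____X_
__XX__
______
______
k=22  ______
_X>___
_X_X__
__X_X_
____X_
__XX__
______
______
k=23  ______
_XX___
_XvX__
__X_X_
____X_
__XX__
______
______
k=24  ______
_XX___
_<XX__
__X_X_
____X_
__XX__
______
______
k=25  ______
_XX___
__XX__
_vX_X_
____X_
__XX__
______
______
k=26  ______
_XX___
__XX__
<XX_X_
____X_
__XX__
______
______
k=27  ______
_XX___
^_XX__
XXX_X_
____X_
__XX__
______
______
k=28  ______
_XX___
X>XX__
XXX_X_
____X_
__XX__
______
______
k=29  ______
_XX___
XXXX__
XvX_X_
____X_
__XX__
______
______
k=30  ______
_XX___
XXXX__
X_>_X_
____X_
__XX__
______
______
k=31  ______
_XX___
XX^X__
X___X_
____X_
__XX__
______
______
k=32  ______
_XX___
X<_X__
X___X_
____X_
__XX__
______
______

2,1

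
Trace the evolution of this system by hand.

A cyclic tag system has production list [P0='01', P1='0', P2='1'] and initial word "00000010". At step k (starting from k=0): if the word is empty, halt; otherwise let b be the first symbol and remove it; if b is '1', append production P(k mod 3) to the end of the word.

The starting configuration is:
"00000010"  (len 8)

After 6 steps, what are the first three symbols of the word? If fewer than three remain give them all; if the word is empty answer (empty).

10

gen 0: "00000010"  (len 8)
gen 1: "0000010"  (len 7)
gen 2: "000010"  (len 6)
gen 3: "00010"  (len 5)
gen 4: "0010"  (len 4)
gen 5: "010"  (len 3)
gen 6: "10"  (len 2)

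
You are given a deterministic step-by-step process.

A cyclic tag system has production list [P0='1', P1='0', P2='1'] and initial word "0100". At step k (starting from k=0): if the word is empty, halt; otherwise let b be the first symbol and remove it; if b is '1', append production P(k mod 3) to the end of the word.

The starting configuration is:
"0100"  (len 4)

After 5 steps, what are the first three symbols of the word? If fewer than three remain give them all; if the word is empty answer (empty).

(empty)

0) "0100"  (len 4)
1) "100"  (len 3)
2) "000"  (len 3)
3) "00"  (len 2)
4) "0"  (len 1)
5) (halted — word empty)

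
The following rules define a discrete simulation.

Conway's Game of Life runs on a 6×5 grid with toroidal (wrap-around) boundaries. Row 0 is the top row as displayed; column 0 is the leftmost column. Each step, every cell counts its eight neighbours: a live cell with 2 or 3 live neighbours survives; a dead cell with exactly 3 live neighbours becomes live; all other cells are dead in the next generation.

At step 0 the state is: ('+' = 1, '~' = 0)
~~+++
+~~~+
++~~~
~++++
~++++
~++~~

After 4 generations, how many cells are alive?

3

gen 0: ~~+++
+~~~+
++~~~
~++++
~++++
~++~~
gen 1: ~~+~+
~~+~~
~~~~~
~~~~~
~~~~+
~~~~~
gen 2: ~~~+~
~~~+~
~~~~~
~~~~~
~~~~~
~~~+~
gen 3: ~~+++
~~~~~
~~~~~
~~~~~
~~~~~
~~~~~
gen 4: ~~~+~
~~~+~
~~~~~
~~~~~
~~~~~
~~~+~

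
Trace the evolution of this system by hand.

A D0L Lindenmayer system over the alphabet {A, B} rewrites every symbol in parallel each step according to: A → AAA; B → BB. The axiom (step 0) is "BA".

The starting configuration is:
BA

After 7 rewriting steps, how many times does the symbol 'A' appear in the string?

0) BA
1) BBAAA
2) BBBBAAAAAAAAA
3) BBBBBBBBAAAAAAAAAAAAAAAAAAAAAAAAAAA
4) BBBBBBBBBBBBBBBBAAAAAAAAAAAAAAAAAAAAAAAAAAAAAAAAAAAAAAAAAAAAAAAAAAAAAAAAAAAAAAAAAAAAAAAAAAAAAAAAA
5) BBBBBBBBBBBBBBBBBBBBBBBBBBBBBBBBAAAAAAAAAAAAAAAAAAAAAAAAAA…AAAAAAAAAAAAAAAAAAAAAAAAAAAAAAAAAAAAAAAAAAAAAAAAAAAAAAAAAA  (len 275)
6) BBBBBBBBBBBBBBBBBBBBBBBBBBBBBBBBBBBBBBBBBBBBBBBBBBBBBBBBBB…AAAAAAAAAAAAAAAAAAAAAAAAAAAAAAAAAAAAAAAAAAAAAAAAAAAAAAAAAA  (len 793)
7) BBBBBBBBBBBBBBBBBBBBBBBBBBBBBBBBBBBBBBBBBBBBBBBBBBBBBBBBBB…AAAAAAAAAAAAAAAAAAAAAAAAAAAAAAAAAAAAAAAAAAAAAAAAAAAAAAAAAA  (len 2315)

2187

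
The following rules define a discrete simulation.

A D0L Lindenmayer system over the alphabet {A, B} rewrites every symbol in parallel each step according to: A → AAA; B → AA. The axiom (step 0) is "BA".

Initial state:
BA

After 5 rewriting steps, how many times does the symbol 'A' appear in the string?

405

0) BA
1) AAAAA
2) AAAAAAAAAAAAAAA
3) AAAAAAAAAAAAAAAAAAAAAAAAAAAAAAAAAAAAAAAAAAAAA
4) AAAAAAAAAAAAAAAAAAAAAAAAAAAAAAAAAAAAAAAAAAAAAAAAAAAAAAAAAA…AAAAAAAAAAAAAAAAAAAAAAAAAAAAAAAAAAAAAAAAAAAAAAAAAAAAAAAAAA  (len 135)
5) AAAAAAAAAAAAAAAAAAAAAAAAAAAAAAAAAAAAAAAAAAAAAAAAAAAAAAAAAA…AAAAAAAAAAAAAAAAAAAAAAAAAAAAAAAAAAAAAAAAAAAAAAAAAAAAAAAAAA  (len 405)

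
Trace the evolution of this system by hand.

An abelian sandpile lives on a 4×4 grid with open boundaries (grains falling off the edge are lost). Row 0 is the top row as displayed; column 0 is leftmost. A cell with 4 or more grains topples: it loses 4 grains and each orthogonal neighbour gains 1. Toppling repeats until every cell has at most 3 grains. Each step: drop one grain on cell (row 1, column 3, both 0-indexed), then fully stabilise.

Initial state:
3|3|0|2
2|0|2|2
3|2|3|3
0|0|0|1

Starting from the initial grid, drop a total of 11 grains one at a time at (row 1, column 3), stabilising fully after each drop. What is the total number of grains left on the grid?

0) 3|3|0|2
2|0|2|2
3|2|3|3
0|0|0|1
1) 3|3|0|2
2|0|2|3
3|2|3|3
0|0|0|1
2) 3|3|1|3
2|1|0|2
3|3|1|1
0|0|1|2
3) 3|3|1|3
2|1|0|3
3|3|1|1
0|0|1|2
4) 3|3|2|0
2|1|1|1
3|3|1|2
0|0|1|2
5) 3|3|2|0
2|1|1|2
3|3|1|2
0|0|1|2
6) 3|3|2|0
2|1|1|3
3|3|1|2
0|0|1|2
7) 3|3|2|1
2|1|2|0
3|3|1|3
0|0|1|2
8) 3|3|2|1
2|1|2|1
3|3|1|3
0|0|1|2
9) 3|3|2|1
2|1|2|2
3|3|1|3
0|0|1|2
10) 3|3|2|1
2|1|2|3
3|3|1|3
0|0|1|2
11) 3|3|2|2
2|1|3|1
3|3|2|0
0|0|1|3

29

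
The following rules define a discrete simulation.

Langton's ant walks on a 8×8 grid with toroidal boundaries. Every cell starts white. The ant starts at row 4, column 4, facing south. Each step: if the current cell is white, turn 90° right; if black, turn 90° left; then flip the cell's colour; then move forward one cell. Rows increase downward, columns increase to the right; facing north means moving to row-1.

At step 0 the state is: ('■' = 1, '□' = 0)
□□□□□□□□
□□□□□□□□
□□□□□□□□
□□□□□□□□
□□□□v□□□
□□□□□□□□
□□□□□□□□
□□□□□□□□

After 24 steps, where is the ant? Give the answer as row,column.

step 0: □□□□□□□□
□□□□□□□□
□□□□□□□□
□□□□□□□□
□□□□v□□□
□□□□□□□□
□□□□□□□□
□□□□□□□□
step 1: □□□□□□□□
□□□□□□□□
□□□□□□□□
□□□□□□□□
□□□<■□□□
□□□□□□□□
□□□□□□□□
□□□□□□□□
step 2: □□□□□□□□
□□□□□□□□
□□□□□□□□
□□□^□□□□
□□□■■□□□
□□□□□□□□
□□□□□□□□
□□□□□□□□
step 3: □□□□□□□□
□□□□□□□□
□□□□□□□□
□□□■>□□□
□□□■■□□□
□□□□□□□□
□□□□□□□□
□□□□□□□□
step 4: □□□□□□□□
□□□□□□□□
□□□□□□□□
□□□■■□□□
□□□■v□□□
□□□□□□□□
□□□□□□□□
□□□□□□□□
step 5: □□□□□□□□
□□□□□□□□
□□□□□□□□
□□□■■□□□
□□□■□>□□
□□□□□□□□
□□□□□□□□
□□□□□□□□
step 6: □□□□□□□□
□□□□□□□□
□□□□□□□□
□□□■■□□□
□□□■□■□□
□□□□□v□□
□□□□□□□□
□□□□□□□□
step 7: □□□□□□□□
□□□□□□□□
□□□□□□□□
□□□■■□□□
□□□■□■□□
□□□□<■□□
□□□□□□□□
□□□□□□□□
step 8: □□□□□□□□
□□□□□□□□
□□□□□□□□
□□□■■□□□
□□□■^■□□
□□□□■■□□
□□□□□□□□
□□□□□□□□
step 9: □□□□□□□□
□□□□□□□□
□□□□□□□□
□□□■■□□□
□□□■■>□□
□□□□■■□□
□□□□□□□□
□□□□□□□□
step 10: □□□□□□□□
□□□□□□□□
□□□□□□□□
□□□■■^□□
□□□■■□□□
□□□□■■□□
□□□□□□□□
□□□□□□□□
step 11: □□□□□□□□
□□□□□□□□
□□□□□□□□
□□□■■■>□
□□□■■□□□
□□□□■■□□
□□□□□□□□
□□□□□□□□
step 12: □□□□□□□□
□□□□□□□□
□□□□□□□□
□□□■■■■□
□□□■■□v□
□□□□■■□□
□□□□□□□□
□□□□□□□□
step 13: □□□□□□□□
□□□□□□□□
□□□□□□□□
□□□■■■■□
□□□■■<■□
□□□□■■□□
□□□□□□□□
□□□□□□□□
step 14: □□□□□□□□
□□□□□□□□
□□□□□□□□
□□□■■^■□
□□□■■■■□
□□□□■■□□
□□□□□□□□
□□□□□□□□
step 15: □□□□□□□□
□□□□□□□□
□□□□□□□□
□□□■<□■□
□□□■■■■□
□□□□■■□□
□□□□□□□□
□□□□□□□□
step 16: □□□□□□□□
□□□□□□□□
□□□□□□□□
□□□■□□■□
□□□■v■■□
□□□□■■□□
□□□□□□□□
□□□□□□□□
step 17: □□□□□□□□
□□□□□□□□
□□□□□□□□
□□□■□□■□
□□□■□>■□
□□□□■■□□
□□□□□□□□
□□□□□□□□
step 18: □□□□□□□□
□□□□□□□□
□□□□□□□□
□□□■□^■□
□□□■□□■□
□□□□■■□□
□□□□□□□□
□□□□□□□□
step 19: □□□□□□□□
□□□□□□□□
□□□□□□□□
□□□■□■>□
□□□■□□■□
□□□□■■□□
□□□□□□□□
□□□□□□□□
step 20: □□□□□□□□
□□□□□□□□
□□□□□□^□
□□□■□■□□
□□□■□□■□
□□□□■■□□
□□□□□□□□
□□□□□□□□
step 21: □□□□□□□□
□□□□□□□□
□□□□□□■>
□□□■□■□□
□□□■□□■□
□□□□■■□□
□□□□□□□□
□□□□□□□□
step 22: □□□□□□□□
□□□□□□□□
□□□□□□■■
□□□■□■□v
□□□■□□■□
□□□□■■□□
□□□□□□□□
□□□□□□□□
step 23: □□□□□□□□
□□□□□□□□
□□□□□□■■
□□□■□■<■
□□□■□□■□
□□□□■■□□
□□□□□□□□
□□□□□□□□
step 24: □□□□□□□□
□□□□□□□□
□□□□□□^■
□□□■□■■■
□□□■□□■□
□□□□■■□□
□□□□□□□□
□□□□□□□□

2,6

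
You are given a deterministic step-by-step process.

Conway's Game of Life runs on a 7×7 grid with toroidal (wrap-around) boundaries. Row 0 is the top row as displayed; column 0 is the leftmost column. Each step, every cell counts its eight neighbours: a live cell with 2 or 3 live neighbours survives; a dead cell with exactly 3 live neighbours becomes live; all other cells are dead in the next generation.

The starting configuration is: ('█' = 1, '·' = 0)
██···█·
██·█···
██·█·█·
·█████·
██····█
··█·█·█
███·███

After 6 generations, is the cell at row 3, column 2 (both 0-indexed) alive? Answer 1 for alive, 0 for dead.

0

gen 0: ██···█·
██·█···
██·█·█·
·█████·
██····█
··█·█·█
███·███
gen 1: ···█·█·
·······
·····█·
···█·█·
······█
··█·█··
··█·█··
gen 2: ···██··
····█··
····█··
····███
···███·
·····█·
··█·██·
gen 3: ·······
····██·
···██··
······█
···█···
······█
·····█·
gen 4: ····██·
···███·
···██··
···██··
·······
·······
·······
gen 5: ···█·█·
·······
··█····
···██··
·······
·······
·······
gen 6: ·······
·······
···█···
···█···
·······
·······
·······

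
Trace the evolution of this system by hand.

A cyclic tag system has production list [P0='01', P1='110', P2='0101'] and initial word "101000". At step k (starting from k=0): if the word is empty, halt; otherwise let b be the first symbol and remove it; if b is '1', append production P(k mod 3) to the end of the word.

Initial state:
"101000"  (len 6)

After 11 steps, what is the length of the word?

6

k=0  "101000"  (len 6)
k=1  "0100001"  (len 7)
k=2  "100001"  (len 6)
k=3  "000010101"  (len 9)
k=4  "00010101"  (len 8)
k=5  "0010101"  (len 7)
k=6  "010101"  (len 6)
k=7  "10101"  (len 5)
k=8  "0101110"  (len 7)
k=9  "101110"  (len 6)
k=10  "0111001"  (len 7)
k=11  "111001"  (len 6)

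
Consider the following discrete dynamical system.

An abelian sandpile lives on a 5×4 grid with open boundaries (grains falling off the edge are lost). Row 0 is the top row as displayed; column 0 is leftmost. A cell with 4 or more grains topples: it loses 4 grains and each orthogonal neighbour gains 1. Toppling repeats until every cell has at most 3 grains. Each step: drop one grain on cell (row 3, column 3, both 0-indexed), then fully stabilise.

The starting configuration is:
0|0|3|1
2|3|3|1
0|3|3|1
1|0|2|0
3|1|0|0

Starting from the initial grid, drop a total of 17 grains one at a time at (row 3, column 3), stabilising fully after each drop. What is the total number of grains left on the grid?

33

t=0: 0|0|3|1
2|3|3|1
0|3|3|1
1|0|2|0
3|1|0|0
t=1: 0|0|3|1
2|3|3|1
0|3|3|1
1|0|2|1
3|1|0|0
t=2: 0|0|3|1
2|3|3|1
0|3|3|1
1|0|2|2
3|1|0|0
t=3: 0|0|3|1
2|3|3|1
0|3|3|1
1|0|2|3
3|1|0|0
t=4: 0|0|3|1
2|3|3|1
0|3|3|2
1|0|3|0
3|1|0|1
t=5: 0|0|3|1
2|3|3|1
0|3|3|2
1|0|3|1
3|1|0|1
t=6: 0|0|3|1
2|3|3|1
0|3|3|2
1|0|3|2
3|1|0|1
t=7: 0|0|3|1
2|3|3|1
0|3|3|2
1|0|3|3
3|1|0|1
t=8: 0|2|0|2
3|1|2|3
1|1|3|0
1|2|1|2
3|1|1|2
t=9: 0|2|0|2
3|1|2|3
1|1|3|0
1|2|1|3
3|1|1|2
t=10: 0|2|0|2
3|1|2|3
1|1|3|1
1|2|2|0
3|1|1|3
t=11: 0|2|0|2
3|1|2|3
1|1|3|1
1|2|2|1
3|1|1|3
t=12: 0|2|0|2
3|1|2|3
1|1|3|1
1|2|2|2
3|1|1|3
t=13: 0|2|0|2
3|1|2|3
1|1|3|1
1|2|2|3
3|1|1|3
t=14: 0|2|0|2
3|1|2|3
1|1|3|2
1|2|3|1
3|1|2|0
t=15: 0|2|0|2
3|1|2|3
1|1|3|2
1|2|3|2
3|1|2|0
t=16: 0|2|0|2
3|1|2|3
1|1|3|2
1|2|3|3
3|1|2|0
t=17: 0|2|1|3
3|2|0|1
1|2|2|1
1|3|1|2
3|1|3|1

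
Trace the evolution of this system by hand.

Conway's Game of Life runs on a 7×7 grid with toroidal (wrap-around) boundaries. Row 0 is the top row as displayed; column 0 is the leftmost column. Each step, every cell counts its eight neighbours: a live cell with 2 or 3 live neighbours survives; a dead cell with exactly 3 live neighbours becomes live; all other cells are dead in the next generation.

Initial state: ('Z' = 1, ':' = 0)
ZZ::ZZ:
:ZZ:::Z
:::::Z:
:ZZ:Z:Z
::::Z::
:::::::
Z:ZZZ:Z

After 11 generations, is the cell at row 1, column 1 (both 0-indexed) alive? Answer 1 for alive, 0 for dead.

0

[0] ZZ::ZZ:
:ZZ:::Z
:::::Z:
:ZZ:Z:Z
::::Z::
:::::::
Z:ZZZ:Z
[1] ::::Z::
:ZZ:Z:Z
:::Z:ZZ
:::ZZ::
:::Z:Z:
::::ZZ:
Z:ZZZ:Z
[2] ::::Z:Z
Z:Z:Z:Z
Z:::::Z
::ZZ::Z
:::Z:Z:
::Z::::
::::::Z
[3] :::Z::Z
:Z:Z:::
::Z::::
Z:ZZZZZ
:::ZZ::
:::::::
:::::Z:
[4] ::Z:Z::
:::Z:::
Z::::ZZ
:ZZ::ZZ
::Z:::Z
::::Z::
:::::::
[5] :::Z:::
:::ZZZZ
ZZZ:ZZ:
:ZZ::::
ZZZZ::Z
:::::::
:::Z:::
[6] ::ZZ:Z:
ZZ::::Z
Z::::::
::::ZZ:
Z::Z:::
ZZ:Z:::
:::::::
[7] ZZZ:::Z
ZZZ:::Z
ZZ:::Z:
::::Z:Z
ZZZZ::Z
ZZZ::::
:Z:ZZ::
[8] :::::ZZ
:::::Z:
::Z::Z:
:::ZZ::
:::Z:ZZ
::::Z:Z
:::Z::Z
[9] ::::ZZZ
::::ZZ:
:::Z:Z:
::ZZ::Z
:::Z::Z
Z::ZZ:Z
Z:::Z:Z
[10] Z::Z:::
:::Z:::
::ZZ:ZZ
::ZZ:ZZ
::::::Z
:::ZZ::
:::::::
[11] :::::::
:::Z::Z
:::::ZZ
Z:ZZ:::
::Z:::Z
:::::::
:::ZZ::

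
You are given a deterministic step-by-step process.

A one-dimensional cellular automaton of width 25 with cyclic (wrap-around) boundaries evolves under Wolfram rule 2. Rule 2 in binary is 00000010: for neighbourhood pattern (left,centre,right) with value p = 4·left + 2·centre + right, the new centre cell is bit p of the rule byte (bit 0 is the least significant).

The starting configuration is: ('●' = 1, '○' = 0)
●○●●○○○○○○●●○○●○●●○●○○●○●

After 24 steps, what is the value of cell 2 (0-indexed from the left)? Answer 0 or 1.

gen 0: ●○●●○○○○○○●●○○●○●●○●○○●○●
gen 1: ○○○○○○○○○●○○○●○○○○○○○●○○○
gen 2: ○○○○○○○○●○○○●○○○○○○○●○○○○
gen 3: ○○○○○○○●○○○●○○○○○○○●○○○○○
gen 4: ○○○○○○●○○○●○○○○○○○●○○○○○○
gen 5: ○○○○○●○○○●○○○○○○○●○○○○○○○
gen 6: ○○○○●○○○●○○○○○○○●○○○○○○○○
gen 7: ○○○●○○○●○○○○○○○●○○○○○○○○○
gen 8: ○○●○○○●○○○○○○○●○○○○○○○○○○
gen 9: ○●○○○●○○○○○○○●○○○○○○○○○○○
gen 10: ●○○○●○○○○○○○●○○○○○○○○○○○○
gen 11: ○○○●○○○○○○○●○○○○○○○○○○○○●
gen 12: ○○●○○○○○○○●○○○○○○○○○○○○●○
gen 13: ○●○○○○○○○●○○○○○○○○○○○○●○○
gen 14: ●○○○○○○○●○○○○○○○○○○○○●○○○
gen 15: ○○○○○○○●○○○○○○○○○○○○●○○○●
gen 16: ○○○○○○●○○○○○○○○○○○○●○○○●○
gen 17: ○○○○○●○○○○○○○○○○○○●○○○●○○
gen 18: ○○○○●○○○○○○○○○○○○●○○○●○○○
gen 19: ○○○●○○○○○○○○○○○○●○○○●○○○○
gen 20: ○○●○○○○○○○○○○○○●○○○●○○○○○
gen 21: ○●○○○○○○○○○○○○●○○○●○○○○○○
gen 22: ●○○○○○○○○○○○○●○○○●○○○○○○○
gen 23: ○○○○○○○○○○○○●○○○●○○○○○○○●
gen 24: ○○○○○○○○○○○●○○○●○○○○○○○●○

0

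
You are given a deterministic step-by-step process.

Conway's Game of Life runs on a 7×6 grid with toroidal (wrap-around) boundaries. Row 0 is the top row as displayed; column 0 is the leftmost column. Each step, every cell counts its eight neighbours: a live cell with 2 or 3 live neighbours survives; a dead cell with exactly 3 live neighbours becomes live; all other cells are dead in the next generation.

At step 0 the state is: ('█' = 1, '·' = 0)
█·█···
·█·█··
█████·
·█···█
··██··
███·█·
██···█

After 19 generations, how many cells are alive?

15

step 0: █·█···
·█·█··
█████·
·█···█
··██··
███·█·
██···█
step 1: ··█··█
····██
···███
·····█
···███
····█·
···█··
step 2: ···█·█
█·····
█··█··
█·····
···█·█
·····█
···██·
step 3: ···█·█
█···██
██···█
█···██
█···██
···█·█
···█·█
step 4: ···█··
·█····
·█····
······
···█··
···█··
█·██·█
step 5: ██·██·
··█···
······
······
······
···█··
··██··
step 6: ·█··█·
·███··
······
······
······
··██··
·█····
step 7: ██·█··
·███··
··█···
······
······
··█···
·█·█··
step 8: █··██·
█··█··
·███··
······
······
··█···
██·█··
step 9: █··██·
█····█
·███··
··█···
······
·██···
██·███
step 10: ··██··
█····█
████··
·███··
·██···
·█████
······
step 11: ······
█···██
···███
······
······
██·██·
·█····
step 12: █····█
█··█··
█··█··
····█·
······
███···
███···
step 13: ··█··█
██··█·
···███
······
·█····
█·█···
··█···
step 14: █·██·█
███···
█··███
····█·
·█····
··█···
··██··
step 15: █···██
······
█·███·
█··██·
······
·███··
····█·
step 16: ····██
██····
·██·█·
·██·█·
·█··█·
··██··
███·█·
step 17: ··███·
█████·
·····█
█···██
·█··█·
█···██
███·█·
step 18: ······
██····
··█···
█···█·
·█·█··
··█·█·
█·█···
step 19: █·····
·█····
█····█
·███··
·█████
··█···
·█·█··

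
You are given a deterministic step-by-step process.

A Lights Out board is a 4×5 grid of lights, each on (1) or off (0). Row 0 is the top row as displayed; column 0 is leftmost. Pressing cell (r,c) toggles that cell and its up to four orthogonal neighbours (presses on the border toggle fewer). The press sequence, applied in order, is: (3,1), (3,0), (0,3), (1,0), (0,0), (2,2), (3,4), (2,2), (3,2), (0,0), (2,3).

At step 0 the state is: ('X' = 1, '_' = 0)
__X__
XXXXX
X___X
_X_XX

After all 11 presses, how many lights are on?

10

gen 0: __X__
XXXXX
X___X
_X_XX
gen 1: __X__
XXXXX
XX__X
X_XXX
gen 2: __X__
XXXXX
_X__X
_XXXX
gen 3: ___XX
XXX_X
_X__X
_XXXX
gen 4: X__XX
__X_X
XX__X
_XXXX
gen 5: _X_XX
X_X_X
XX__X
_XXXX
gen 6: _X_XX
X___X
X_XXX
_X_XX
gen 7: _X_XX
X___X
X_XX_
_X___
gen 8: _X_XX
X_X_X
XX___
_XX__
gen 9: _X_XX
X_X_X
XXX__
___X_
gen 10: X__XX
__X_X
XXX__
___X_
gen 11: X__XX
__XXX
XX_XX
_____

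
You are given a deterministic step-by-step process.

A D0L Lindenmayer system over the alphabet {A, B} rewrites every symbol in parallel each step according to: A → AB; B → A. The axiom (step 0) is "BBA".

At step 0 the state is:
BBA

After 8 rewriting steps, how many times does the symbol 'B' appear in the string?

47

step 0: BBA
step 1: AAAB
step 2: ABABABA
step 3: ABAABAABAAB
step 4: ABAABABAABABAABABA
step 5: ABAABABAABAABABAABAABABAABAAB
step 6: ABAABABAABAABABAABABAABAABABAABABAABAABABAABABA
step 7: ABAABABAABAABABAABABAABAABABAABAABABAABABAABAABABAABAABABAABABAABAABABAABAAB
step 8: ABAABABAABAABABAABABAABAABABAABAABABAABABAABAABABAABABAABA…AABABAABABAABAABABAABABAABAABABAABAABABAABABAABAABABAABABA  (len 123)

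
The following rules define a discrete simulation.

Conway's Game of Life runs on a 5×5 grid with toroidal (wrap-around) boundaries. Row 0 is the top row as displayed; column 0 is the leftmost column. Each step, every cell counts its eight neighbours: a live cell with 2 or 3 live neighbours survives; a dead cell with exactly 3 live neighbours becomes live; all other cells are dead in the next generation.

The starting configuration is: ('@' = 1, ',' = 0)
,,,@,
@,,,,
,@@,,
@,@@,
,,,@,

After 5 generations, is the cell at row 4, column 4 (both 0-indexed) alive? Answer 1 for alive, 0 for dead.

0) ,,,@,
@,,,,
,@@,,
@,@@,
,,,@,
1) ,,,,@
,@@,,
@,@@@
,,,@@
,,,@,
2) ,,@@,
,@@,,
@,,,,
@,,,,
,,,@,
3) ,@,@,
,@@@,
@,,,,
,,,,@
,,@@@
4) @@,,,
@@,@@
@@@@@
@,,,@
@,@,@
5) ,,,,,
,,,,,
,,,,,
,,,,,
,,,@,

0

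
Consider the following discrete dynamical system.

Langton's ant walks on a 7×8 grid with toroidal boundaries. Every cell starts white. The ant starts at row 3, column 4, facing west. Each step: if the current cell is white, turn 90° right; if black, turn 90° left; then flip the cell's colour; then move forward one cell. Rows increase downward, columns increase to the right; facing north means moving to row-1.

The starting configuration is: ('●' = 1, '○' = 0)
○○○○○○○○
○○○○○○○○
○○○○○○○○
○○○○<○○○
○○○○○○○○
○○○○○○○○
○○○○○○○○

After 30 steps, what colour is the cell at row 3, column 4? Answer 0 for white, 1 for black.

0

t=0: ○○○○○○○○
○○○○○○○○
○○○○○○○○
○○○○<○○○
○○○○○○○○
○○○○○○○○
○○○○○○○○
t=1: ○○○○○○○○
○○○○○○○○
○○○○^○○○
○○○○●○○○
○○○○○○○○
○○○○○○○○
○○○○○○○○
t=2: ○○○○○○○○
○○○○○○○○
○○○○●>○○
○○○○●○○○
○○○○○○○○
○○○○○○○○
○○○○○○○○
t=3: ○○○○○○○○
○○○○○○○○
○○○○●●○○
○○○○●v○○
○○○○○○○○
○○○○○○○○
○○○○○○○○
t=4: ○○○○○○○○
○○○○○○○○
○○○○●●○○
○○○○<●○○
○○○○○○○○
○○○○○○○○
○○○○○○○○
t=5: ○○○○○○○○
○○○○○○○○
○○○○●●○○
○○○○○●○○
○○○○v○○○
○○○○○○○○
○○○○○○○○
t=6: ○○○○○○○○
○○○○○○○○
○○○○●●○○
○○○○○●○○
○○○<●○○○
○○○○○○○○
○○○○○○○○
t=7: ○○○○○○○○
○○○○○○○○
○○○○●●○○
○○○^○●○○
○○○●●○○○
○○○○○○○○
○○○○○○○○
t=8: ○○○○○○○○
○○○○○○○○
○○○○●●○○
○○○●>●○○
○○○●●○○○
○○○○○○○○
○○○○○○○○
t=9: ○○○○○○○○
○○○○○○○○
○○○○●●○○
○○○●●●○○
○○○●v○○○
○○○○○○○○
○○○○○○○○
t=10: ○○○○○○○○
○○○○○○○○
○○○○●●○○
○○○●●●○○
○○○●○>○○
○○○○○○○○
○○○○○○○○
t=11: ○○○○○○○○
○○○○○○○○
○○○○●●○○
○○○●●●○○
○○○●○●○○
○○○○○v○○
○○○○○○○○
t=12: ○○○○○○○○
○○○○○○○○
○○○○●●○○
○○○●●●○○
○○○●○●○○
○○○○<●○○
○○○○○○○○
t=13: ○○○○○○○○
○○○○○○○○
○○○○●●○○
○○○●●●○○
○○○●^●○○
○○○○●●○○
○○○○○○○○
t=14: ○○○○○○○○
○○○○○○○○
○○○○●●○○
○○○●●●○○
○○○●●>○○
○○○○●●○○
○○○○○○○○
t=15: ○○○○○○○○
○○○○○○○○
○○○○●●○○
○○○●●^○○
○○○●●○○○
○○○○●●○○
○○○○○○○○
t=16: ○○○○○○○○
○○○○○○○○
○○○○●●○○
○○○●<○○○
○○○●●○○○
○○○○●●○○
○○○○○○○○
t=17: ○○○○○○○○
○○○○○○○○
○○○○●●○○
○○○●○○○○
○○○●v○○○
○○○○●●○○
○○○○○○○○
t=18: ○○○○○○○○
○○○○○○○○
○○○○●●○○
○○○●○○○○
○○○●○>○○
○○○○●●○○
○○○○○○○○
t=19: ○○○○○○○○
○○○○○○○○
○○○○●●○○
○○○●○○○○
○○○●○●○○
○○○○●v○○
○○○○○○○○
t=20: ○○○○○○○○
○○○○○○○○
○○○○●●○○
○○○●○○○○
○○○●○●○○
○○○○●○>○
○○○○○○○○
t=21: ○○○○○○○○
○○○○○○○○
○○○○●●○○
○○○●○○○○
○○○●○●○○
○○○○●○●○
○○○○○○v○
t=22: ○○○○○○○○
○○○○○○○○
○○○○●●○○
○○○●○○○○
○○○●○●○○
○○○○●○●○
○○○○○<●○
t=23: ○○○○○○○○
○○○○○○○○
○○○○●●○○
○○○●○○○○
○○○●○●○○
○○○○●^●○
○○○○○●●○
t=24: ○○○○○○○○
○○○○○○○○
○○○○●●○○
○○○●○○○○
○○○●○●○○
○○○○●●>○
○○○○○●●○
t=25: ○○○○○○○○
○○○○○○○○
○○○○●●○○
○○○●○○○○
○○○●○●^○
○○○○●●○○
○○○○○●●○
t=26: ○○○○○○○○
○○○○○○○○
○○○○●●○○
○○○●○○○○
○○○●○●●>
○○○○●●○○
○○○○○●●○
t=27: ○○○○○○○○
○○○○○○○○
○○○○●●○○
○○○●○○○○
○○○●○●●●
○○○○●●○v
○○○○○●●○
t=28: ○○○○○○○○
○○○○○○○○
○○○○●●○○
○○○●○○○○
○○○●○●●●
○○○○●●<●
○○○○○●●○
t=29: ○○○○○○○○
○○○○○○○○
○○○○●●○○
○○○●○○○○
○○○●○●^●
○○○○●●●●
○○○○○●●○
t=30: ○○○○○○○○
○○○○○○○○
○○○○●●○○
○○○●○○○○
○○○●○<○●
○○○○●●●●
○○○○○●●○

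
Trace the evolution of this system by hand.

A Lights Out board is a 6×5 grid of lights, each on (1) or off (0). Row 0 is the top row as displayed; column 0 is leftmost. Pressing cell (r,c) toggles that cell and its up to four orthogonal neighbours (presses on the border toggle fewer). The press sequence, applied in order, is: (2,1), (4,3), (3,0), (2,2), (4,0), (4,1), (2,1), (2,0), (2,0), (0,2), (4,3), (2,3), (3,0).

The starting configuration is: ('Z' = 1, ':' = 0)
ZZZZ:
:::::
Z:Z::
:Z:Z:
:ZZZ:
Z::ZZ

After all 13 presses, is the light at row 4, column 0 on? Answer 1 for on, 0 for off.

0) ZZZZ:
:::::
Z:Z::
:Z:Z:
:ZZZ:
Z::ZZ
1) ZZZZ:
:Z:::
:Z:::
:::Z:
:ZZZ:
Z::ZZ
2) ZZZZ:
:Z:::
:Z:::
:::::
:Z::Z
Z:::Z
3) ZZZZ:
:Z:::
ZZ:::
ZZ:::
ZZ::Z
Z:::Z
4) ZZZZ:
:ZZ::
Z:ZZ:
ZZZ::
ZZ::Z
Z:::Z
5) ZZZZ:
:ZZ::
Z:ZZ:
:ZZ::
::::Z
::::Z
6) ZZZZ:
:ZZ::
Z:ZZ:
::Z::
ZZZ:Z
:Z::Z
7) ZZZZ:
::Z::
:Z:Z:
:ZZ::
ZZZ:Z
:Z::Z
8) ZZZZ:
Z:Z::
Z::Z:
ZZZ::
ZZZ:Z
:Z::Z
9) ZZZZ:
::Z::
:Z:Z:
:ZZ::
ZZZ:Z
:Z::Z
10) Z::::
:::::
:Z:Z:
:ZZ::
ZZZ:Z
:Z::Z
11) Z::::
:::::
:Z:Z:
:ZZZ:
ZZ:Z:
:Z:ZZ
12) Z::::
:::Z:
:ZZ:Z
:ZZ::
ZZ:Z:
:Z:ZZ
13) Z::::
:::Z:
ZZZ:Z
Z:Z::
:Z:Z:
:Z:ZZ

0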